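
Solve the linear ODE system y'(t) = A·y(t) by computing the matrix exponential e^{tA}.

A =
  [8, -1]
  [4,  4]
e^{tA} =
  [2*t*exp(6*t) + exp(6*t), -t*exp(6*t)]
  [4*t*exp(6*t), -2*t*exp(6*t) + exp(6*t)]

Strategy: write A = P · J · P⁻¹ where J is a Jordan canonical form, so e^{tA} = P · e^{tJ} · P⁻¹, and e^{tJ} can be computed block-by-block.

A has Jordan form
J =
  [6, 1]
  [0, 6]
(up to reordering of blocks).

Per-block formulas:
  For a 2×2 Jordan block J_2(6): exp(t · J_2(6)) = e^(6t)·(I + t·N), where N is the 2×2 nilpotent shift.

After assembling e^{tJ} and conjugating by P, we get:

e^{tA} =
  [2*t*exp(6*t) + exp(6*t), -t*exp(6*t)]
  [4*t*exp(6*t), -2*t*exp(6*t) + exp(6*t)]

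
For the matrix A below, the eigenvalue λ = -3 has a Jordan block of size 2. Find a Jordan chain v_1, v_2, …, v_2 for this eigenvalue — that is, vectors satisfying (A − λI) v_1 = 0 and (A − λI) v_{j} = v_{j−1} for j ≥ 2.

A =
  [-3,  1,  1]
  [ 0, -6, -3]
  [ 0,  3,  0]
A Jordan chain for λ = -3 of length 2:
v_1 = (1, -3, 3)ᵀ
v_2 = (0, 1, 0)ᵀ

Let N = A − (-3)·I. We want v_2 with N^2 v_2 = 0 but N^1 v_2 ≠ 0; then v_{j-1} := N · v_j for j = 2, …, 2.

Pick v_2 = (0, 1, 0)ᵀ.
Then v_1 = N · v_2 = (1, -3, 3)ᵀ.

Sanity check: (A − (-3)·I) v_1 = (0, 0, 0)ᵀ = 0. ✓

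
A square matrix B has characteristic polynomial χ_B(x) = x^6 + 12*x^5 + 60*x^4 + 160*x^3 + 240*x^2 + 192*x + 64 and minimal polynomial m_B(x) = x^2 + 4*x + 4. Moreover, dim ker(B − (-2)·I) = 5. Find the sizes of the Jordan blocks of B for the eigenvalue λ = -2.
Block sizes for λ = -2: [2, 1, 1, 1, 1]

Step 1 — from the characteristic polynomial, algebraic multiplicity of λ = -2 is 6. From dim ker(B − (-2)·I) = 5, there are exactly 5 Jordan blocks for λ = -2.
Step 2 — from the minimal polynomial, the factor (x + 2)^2 tells us the largest block for λ = -2 has size 2.
Step 3 — with total size 6, 5 blocks, and largest block 2, the block sizes (in nonincreasing order) are [2, 1, 1, 1, 1].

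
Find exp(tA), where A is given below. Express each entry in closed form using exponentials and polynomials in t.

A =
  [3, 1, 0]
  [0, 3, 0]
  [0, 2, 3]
e^{tA} =
  [exp(3*t), t*exp(3*t), 0]
  [0, exp(3*t), 0]
  [0, 2*t*exp(3*t), exp(3*t)]

Strategy: write A = P · J · P⁻¹ where J is a Jordan canonical form, so e^{tA} = P · e^{tJ} · P⁻¹, and e^{tJ} can be computed block-by-block.

A has Jordan form
J =
  [3, 1, 0]
  [0, 3, 0]
  [0, 0, 3]
(up to reordering of blocks).

Per-block formulas:
  For a 1×1 block at λ = 3: exp(t · [3]) = [e^(3t)].
  For a 2×2 Jordan block J_2(3): exp(t · J_2(3)) = e^(3t)·(I + t·N), where N is the 2×2 nilpotent shift.

After assembling e^{tJ} and conjugating by P, we get:

e^{tA} =
  [exp(3*t), t*exp(3*t), 0]
  [0, exp(3*t), 0]
  [0, 2*t*exp(3*t), exp(3*t)]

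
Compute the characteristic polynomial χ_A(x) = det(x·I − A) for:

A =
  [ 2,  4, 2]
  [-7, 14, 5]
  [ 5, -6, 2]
x^3 - 18*x^2 + 108*x - 216

Expanding det(x·I − A) (e.g. by cofactor expansion or by noting that A is similar to its Jordan form J, which has the same characteristic polynomial as A) gives
  χ_A(x) = x^3 - 18*x^2 + 108*x - 216
which factors as (x - 6)^3. The eigenvalues (with algebraic multiplicities) are λ = 6 with multiplicity 3.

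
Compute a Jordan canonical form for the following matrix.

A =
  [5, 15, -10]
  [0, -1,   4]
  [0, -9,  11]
J_2(5) ⊕ J_1(5)

The characteristic polynomial is
  det(x·I − A) = x^3 - 15*x^2 + 75*x - 125 = (x - 5)^3

Eigenvalues and multiplicities (the geometric multiplicity of λ is n − rank(A − λI), which equals the number of Jordan blocks for λ):
  λ = 5: algebraic multiplicity = 3, geometric multiplicity = 2

Determining the block sizes for each eigenvalue:
  λ = 5: 2 blocks summing to 3 forces exactly one block of size 2 and the rest size 1 → block sizes [2, 1]

Assembling the blocks gives a Jordan form
J =
  [5, 1, 0]
  [0, 5, 0]
  [0, 0, 5]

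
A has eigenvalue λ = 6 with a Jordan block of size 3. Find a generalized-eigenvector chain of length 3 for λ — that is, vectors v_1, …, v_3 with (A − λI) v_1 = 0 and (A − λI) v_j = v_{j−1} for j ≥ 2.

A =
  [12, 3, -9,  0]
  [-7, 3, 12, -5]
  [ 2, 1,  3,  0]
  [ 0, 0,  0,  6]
A Jordan chain for λ = 6 of length 3:
v_1 = (-3, 3, -1, 0)ᵀ
v_2 = (6, -7, 2, 0)ᵀ
v_3 = (1, 0, 0, 0)ᵀ

Let N = A − (6)·I. We want v_3 with N^3 v_3 = 0 but N^2 v_3 ≠ 0; then v_{j-1} := N · v_j for j = 3, …, 2.

Pick v_3 = (1, 0, 0, 0)ᵀ.
Then v_2 = N · v_3 = (6, -7, 2, 0)ᵀ.
Then v_1 = N · v_2 = (-3, 3, -1, 0)ᵀ.

Sanity check: (A − (6)·I) v_1 = (0, 0, 0, 0)ᵀ = 0. ✓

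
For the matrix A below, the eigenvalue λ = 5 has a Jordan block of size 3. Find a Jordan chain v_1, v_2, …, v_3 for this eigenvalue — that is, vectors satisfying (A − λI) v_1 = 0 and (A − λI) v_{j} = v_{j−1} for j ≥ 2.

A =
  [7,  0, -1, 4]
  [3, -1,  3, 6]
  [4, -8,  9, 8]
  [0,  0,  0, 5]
A Jordan chain for λ = 5 of length 3:
v_1 = (8, 12, 16, 0)ᵀ
v_2 = (0, -6, -8, 0)ᵀ
v_3 = (0, 1, 0, 0)ᵀ

Let N = A − (5)·I. We want v_3 with N^3 v_3 = 0 but N^2 v_3 ≠ 0; then v_{j-1} := N · v_j for j = 3, …, 2.

Pick v_3 = (0, 1, 0, 0)ᵀ.
Then v_2 = N · v_3 = (0, -6, -8, 0)ᵀ.
Then v_1 = N · v_2 = (8, 12, 16, 0)ᵀ.

Sanity check: (A − (5)·I) v_1 = (0, 0, 0, 0)ᵀ = 0. ✓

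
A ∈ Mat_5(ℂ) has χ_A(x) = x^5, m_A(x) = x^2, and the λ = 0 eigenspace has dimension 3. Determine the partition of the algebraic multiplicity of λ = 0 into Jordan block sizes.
Block sizes for λ = 0: [2, 2, 1]

Step 1 — from the characteristic polynomial, algebraic multiplicity of λ = 0 is 5. From dim ker(A − (0)·I) = 3, there are exactly 3 Jordan blocks for λ = 0.
Step 2 — from the minimal polynomial, the factor (x − 0)^2 tells us the largest block for λ = 0 has size 2.
Step 3 — with total size 5, 3 blocks, and largest block 2, the block sizes (in nonincreasing order) are [2, 2, 1].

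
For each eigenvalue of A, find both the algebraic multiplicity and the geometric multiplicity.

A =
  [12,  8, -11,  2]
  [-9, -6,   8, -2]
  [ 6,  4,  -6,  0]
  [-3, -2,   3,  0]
λ = 0: alg = 4, geom = 2

Step 1 — factor the characteristic polynomial to read off the algebraic multiplicities:
  χ_A(x) = x^4

Step 2 — compute geometric multiplicities via the rank-nullity identity g(λ) = n − rank(A − λI):
  rank(A − (0)·I) = 2, so dim ker(A − (0)·I) = n − 2 = 2

Summary:
  λ = 0: algebraic multiplicity = 4, geometric multiplicity = 2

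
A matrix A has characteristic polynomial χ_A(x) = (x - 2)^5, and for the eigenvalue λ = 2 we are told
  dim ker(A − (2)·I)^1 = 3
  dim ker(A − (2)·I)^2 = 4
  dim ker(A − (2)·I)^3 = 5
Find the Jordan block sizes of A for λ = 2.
Block sizes for λ = 2: [3, 1, 1]

From the dimensions of kernels of powers, the number of Jordan blocks of size at least j is d_j − d_{j−1} where d_j = dim ker(N^j) (with d_0 = 0). Computing the differences gives [3, 1, 1].
The number of blocks of size exactly k is (#blocks of size ≥ k) − (#blocks of size ≥ k + 1), so the partition is: 2 block(s) of size 1, 1 block(s) of size 3.
In nonincreasing order the block sizes are [3, 1, 1].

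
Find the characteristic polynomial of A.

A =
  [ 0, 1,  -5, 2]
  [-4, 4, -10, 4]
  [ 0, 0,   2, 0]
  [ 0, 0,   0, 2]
x^4 - 8*x^3 + 24*x^2 - 32*x + 16

Expanding det(x·I − A) (e.g. by cofactor expansion or by noting that A is similar to its Jordan form J, which has the same characteristic polynomial as A) gives
  χ_A(x) = x^4 - 8*x^3 + 24*x^2 - 32*x + 16
which factors as (x - 2)^4. The eigenvalues (with algebraic multiplicities) are λ = 2 with multiplicity 4.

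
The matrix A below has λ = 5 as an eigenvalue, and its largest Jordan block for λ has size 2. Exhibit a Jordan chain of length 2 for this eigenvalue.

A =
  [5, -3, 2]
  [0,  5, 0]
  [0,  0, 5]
A Jordan chain for λ = 5 of length 2:
v_1 = (-3, 0, 0)ᵀ
v_2 = (0, 1, 0)ᵀ

Let N = A − (5)·I. We want v_2 with N^2 v_2 = 0 but N^1 v_2 ≠ 0; then v_{j-1} := N · v_j for j = 2, …, 2.

Pick v_2 = (0, 1, 0)ᵀ.
Then v_1 = N · v_2 = (-3, 0, 0)ᵀ.

Sanity check: (A − (5)·I) v_1 = (0, 0, 0)ᵀ = 0. ✓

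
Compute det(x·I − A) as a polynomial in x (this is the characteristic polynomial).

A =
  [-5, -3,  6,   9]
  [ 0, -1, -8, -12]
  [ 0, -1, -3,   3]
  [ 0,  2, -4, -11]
x^4 + 20*x^3 + 150*x^2 + 500*x + 625

Expanding det(x·I − A) (e.g. by cofactor expansion or by noting that A is similar to its Jordan form J, which has the same characteristic polynomial as A) gives
  χ_A(x) = x^4 + 20*x^3 + 150*x^2 + 500*x + 625
which factors as (x + 5)^4. The eigenvalues (with algebraic multiplicities) are λ = -5 with multiplicity 4.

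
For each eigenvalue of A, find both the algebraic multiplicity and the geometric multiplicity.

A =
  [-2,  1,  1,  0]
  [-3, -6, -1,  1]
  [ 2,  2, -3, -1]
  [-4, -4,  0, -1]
λ = -3: alg = 4, geom = 2

Step 1 — factor the characteristic polynomial to read off the algebraic multiplicities:
  χ_A(x) = (x + 3)^4

Step 2 — compute geometric multiplicities via the rank-nullity identity g(λ) = n − rank(A − λI):
  rank(A − (-3)·I) = 2, so dim ker(A − (-3)·I) = n − 2 = 2

Summary:
  λ = -3: algebraic multiplicity = 4, geometric multiplicity = 2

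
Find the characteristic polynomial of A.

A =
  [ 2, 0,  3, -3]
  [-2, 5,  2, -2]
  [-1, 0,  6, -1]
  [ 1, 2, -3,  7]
x^4 - 20*x^3 + 150*x^2 - 500*x + 625

Expanding det(x·I − A) (e.g. by cofactor expansion or by noting that A is similar to its Jordan form J, which has the same characteristic polynomial as A) gives
  χ_A(x) = x^4 - 20*x^3 + 150*x^2 - 500*x + 625
which factors as (x - 5)^4. The eigenvalues (with algebraic multiplicities) are λ = 5 with multiplicity 4.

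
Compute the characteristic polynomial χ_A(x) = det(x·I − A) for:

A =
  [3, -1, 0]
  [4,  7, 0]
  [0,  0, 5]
x^3 - 15*x^2 + 75*x - 125

Expanding det(x·I − A) (e.g. by cofactor expansion or by noting that A is similar to its Jordan form J, which has the same characteristic polynomial as A) gives
  χ_A(x) = x^3 - 15*x^2 + 75*x - 125
which factors as (x - 5)^3. The eigenvalues (with algebraic multiplicities) are λ = 5 with multiplicity 3.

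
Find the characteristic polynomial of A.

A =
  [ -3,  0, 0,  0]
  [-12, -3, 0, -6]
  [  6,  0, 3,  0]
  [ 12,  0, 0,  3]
x^4 - 18*x^2 + 81

Expanding det(x·I − A) (e.g. by cofactor expansion or by noting that A is similar to its Jordan form J, which has the same characteristic polynomial as A) gives
  χ_A(x) = x^4 - 18*x^2 + 81
which factors as (x - 3)^2*(x + 3)^2. The eigenvalues (with algebraic multiplicities) are λ = -3 with multiplicity 2, λ = 3 with multiplicity 2.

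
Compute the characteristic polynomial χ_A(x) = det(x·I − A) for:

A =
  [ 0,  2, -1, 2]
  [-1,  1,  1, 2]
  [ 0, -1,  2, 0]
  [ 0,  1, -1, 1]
x^4 - 4*x^3 + 6*x^2 - 4*x + 1

Expanding det(x·I − A) (e.g. by cofactor expansion or by noting that A is similar to its Jordan form J, which has the same characteristic polynomial as A) gives
  χ_A(x) = x^4 - 4*x^3 + 6*x^2 - 4*x + 1
which factors as (x - 1)^4. The eigenvalues (with algebraic multiplicities) are λ = 1 with multiplicity 4.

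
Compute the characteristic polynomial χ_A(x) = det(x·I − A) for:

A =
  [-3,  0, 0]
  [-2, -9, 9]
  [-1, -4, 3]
x^3 + 9*x^2 + 27*x + 27

Expanding det(x·I − A) (e.g. by cofactor expansion or by noting that A is similar to its Jordan form J, which has the same characteristic polynomial as A) gives
  χ_A(x) = x^3 + 9*x^2 + 27*x + 27
which factors as (x + 3)^3. The eigenvalues (with algebraic multiplicities) are λ = -3 with multiplicity 3.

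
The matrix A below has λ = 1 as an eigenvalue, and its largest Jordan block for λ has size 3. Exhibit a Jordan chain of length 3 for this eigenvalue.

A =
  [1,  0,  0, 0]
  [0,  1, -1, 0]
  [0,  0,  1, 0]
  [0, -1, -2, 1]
A Jordan chain for λ = 1 of length 3:
v_1 = (0, 0, 0, 1)ᵀ
v_2 = (0, -1, 0, -2)ᵀ
v_3 = (0, 0, 1, 0)ᵀ

Let N = A − (1)·I. We want v_3 with N^3 v_3 = 0 but N^2 v_3 ≠ 0; then v_{j-1} := N · v_j for j = 3, …, 2.

Pick v_3 = (0, 0, 1, 0)ᵀ.
Then v_2 = N · v_3 = (0, -1, 0, -2)ᵀ.
Then v_1 = N · v_2 = (0, 0, 0, 1)ᵀ.

Sanity check: (A − (1)·I) v_1 = (0, 0, 0, 0)ᵀ = 0. ✓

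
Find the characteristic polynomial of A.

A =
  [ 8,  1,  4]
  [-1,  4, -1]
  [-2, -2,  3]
x^3 - 15*x^2 + 75*x - 125

Expanding det(x·I − A) (e.g. by cofactor expansion or by noting that A is similar to its Jordan form J, which has the same characteristic polynomial as A) gives
  χ_A(x) = x^3 - 15*x^2 + 75*x - 125
which factors as (x - 5)^3. The eigenvalues (with algebraic multiplicities) are λ = 5 with multiplicity 3.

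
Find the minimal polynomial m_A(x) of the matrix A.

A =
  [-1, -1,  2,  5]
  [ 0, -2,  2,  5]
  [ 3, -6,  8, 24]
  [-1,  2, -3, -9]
x^3 + 3*x^2 + 3*x + 1

The characteristic polynomial is χ_A(x) = (x + 1)^4, so the eigenvalues are known. The minimal polynomial is
  m_A(x) = Π_λ (x − λ)^{k_λ}
where k_λ is the size of the *largest* Jordan block for λ (equivalently, the smallest k with (A − λI)^k v = 0 for every generalised eigenvector v of λ).

  λ = -1: largest Jordan block has size 3, contributing (x + 1)^3

So m_A(x) = (x + 1)^3 = x^3 + 3*x^2 + 3*x + 1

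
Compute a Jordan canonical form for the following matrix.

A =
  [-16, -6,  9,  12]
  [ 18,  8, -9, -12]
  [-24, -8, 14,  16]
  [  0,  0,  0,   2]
J_2(2) ⊕ J_1(2) ⊕ J_1(2)

The characteristic polynomial is
  det(x·I − A) = x^4 - 8*x^3 + 24*x^2 - 32*x + 16 = (x - 2)^4

Eigenvalues and multiplicities (the geometric multiplicity of λ is n − rank(A − λI), which equals the number of Jordan blocks for λ):
  λ = 2: algebraic multiplicity = 4, geometric multiplicity = 3

Determining the block sizes for each eigenvalue:
  λ = 2: 3 blocks summing to 4 forces exactly one block of size 2 and the rest size 1 → block sizes [2, 1, 1]

Assembling the blocks gives a Jordan form
J =
  [2, 1, 0, 0]
  [0, 2, 0, 0]
  [0, 0, 2, 0]
  [0, 0, 0, 2]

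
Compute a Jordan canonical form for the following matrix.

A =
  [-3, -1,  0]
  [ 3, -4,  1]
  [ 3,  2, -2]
J_3(-3)

The characteristic polynomial is
  det(x·I − A) = x^3 + 9*x^2 + 27*x + 27 = (x + 3)^3

Eigenvalues and multiplicities (the geometric multiplicity of λ is n − rank(A − λI), which equals the number of Jordan blocks for λ):
  λ = -3: algebraic multiplicity = 3, geometric multiplicity = 1

Determining the block sizes for each eigenvalue:
  λ = -3: one block (gm = 1), so the single block has size am = 3 → block sizes [3]

Assembling the blocks gives a Jordan form
J =
  [-3,  1,  0]
  [ 0, -3,  1]
  [ 0,  0, -3]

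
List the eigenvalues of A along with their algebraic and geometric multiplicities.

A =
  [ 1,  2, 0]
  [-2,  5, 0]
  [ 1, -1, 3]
λ = 3: alg = 3, geom = 2

Step 1 — factor the characteristic polynomial to read off the algebraic multiplicities:
  χ_A(x) = (x - 3)^3

Step 2 — compute geometric multiplicities via the rank-nullity identity g(λ) = n − rank(A − λI):
  rank(A − (3)·I) = 1, so dim ker(A − (3)·I) = n − 1 = 2

Summary:
  λ = 3: algebraic multiplicity = 3, geometric multiplicity = 2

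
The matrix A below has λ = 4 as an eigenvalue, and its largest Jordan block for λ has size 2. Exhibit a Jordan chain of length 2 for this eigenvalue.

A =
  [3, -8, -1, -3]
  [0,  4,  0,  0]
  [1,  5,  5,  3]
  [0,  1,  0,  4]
A Jordan chain for λ = 4 of length 2:
v_1 = (-1, 0, 1, 0)ᵀ
v_2 = (1, 0, 0, 0)ᵀ

Let N = A − (4)·I. We want v_2 with N^2 v_2 = 0 but N^1 v_2 ≠ 0; then v_{j-1} := N · v_j for j = 2, …, 2.

Pick v_2 = (1, 0, 0, 0)ᵀ.
Then v_1 = N · v_2 = (-1, 0, 1, 0)ᵀ.

Sanity check: (A − (4)·I) v_1 = (0, 0, 0, 0)ᵀ = 0. ✓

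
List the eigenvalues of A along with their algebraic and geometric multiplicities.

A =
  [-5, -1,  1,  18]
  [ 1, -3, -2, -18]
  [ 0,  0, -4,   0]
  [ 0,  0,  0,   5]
λ = -4: alg = 3, geom = 1; λ = 5: alg = 1, geom = 1

Step 1 — factor the characteristic polynomial to read off the algebraic multiplicities:
  χ_A(x) = (x - 5)*(x + 4)^3

Step 2 — compute geometric multiplicities via the rank-nullity identity g(λ) = n − rank(A − λI):
  rank(A − (-4)·I) = 3, so dim ker(A − (-4)·I) = n − 3 = 1
  rank(A − (5)·I) = 3, so dim ker(A − (5)·I) = n − 3 = 1

Summary:
  λ = -4: algebraic multiplicity = 3, geometric multiplicity = 1
  λ = 5: algebraic multiplicity = 1, geometric multiplicity = 1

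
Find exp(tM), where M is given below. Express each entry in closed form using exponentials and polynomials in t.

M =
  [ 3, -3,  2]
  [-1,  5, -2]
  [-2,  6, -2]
e^{tM} =
  [t*exp(2*t) + exp(2*t), -3*t*exp(2*t), 2*t*exp(2*t)]
  [-t*exp(2*t), 3*t*exp(2*t) + exp(2*t), -2*t*exp(2*t)]
  [-2*t*exp(2*t), 6*t*exp(2*t), -4*t*exp(2*t) + exp(2*t)]

Strategy: write M = P · J · P⁻¹ where J is a Jordan canonical form, so e^{tM} = P · e^{tJ} · P⁻¹, and e^{tJ} can be computed block-by-block.

M has Jordan form
J =
  [2, 1, 0]
  [0, 2, 0]
  [0, 0, 2]
(up to reordering of blocks).

Per-block formulas:
  For a 1×1 block at λ = 2: exp(t · [2]) = [e^(2t)].
  For a 2×2 Jordan block J_2(2): exp(t · J_2(2)) = e^(2t)·(I + t·N), where N is the 2×2 nilpotent shift.

After assembling e^{tJ} and conjugating by P, we get:

e^{tM} =
  [t*exp(2*t) + exp(2*t), -3*t*exp(2*t), 2*t*exp(2*t)]
  [-t*exp(2*t), 3*t*exp(2*t) + exp(2*t), -2*t*exp(2*t)]
  [-2*t*exp(2*t), 6*t*exp(2*t), -4*t*exp(2*t) + exp(2*t)]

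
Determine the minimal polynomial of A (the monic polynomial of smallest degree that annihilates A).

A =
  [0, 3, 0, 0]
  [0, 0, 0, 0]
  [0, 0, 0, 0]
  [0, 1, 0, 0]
x^2

The characteristic polynomial is χ_A(x) = x^4, so the eigenvalues are known. The minimal polynomial is
  m_A(x) = Π_λ (x − λ)^{k_λ}
where k_λ is the size of the *largest* Jordan block for λ (equivalently, the smallest k with (A − λI)^k v = 0 for every generalised eigenvector v of λ).

  λ = 0: largest Jordan block has size 2, contributing (x − 0)^2

So m_A(x) = x^2 = x^2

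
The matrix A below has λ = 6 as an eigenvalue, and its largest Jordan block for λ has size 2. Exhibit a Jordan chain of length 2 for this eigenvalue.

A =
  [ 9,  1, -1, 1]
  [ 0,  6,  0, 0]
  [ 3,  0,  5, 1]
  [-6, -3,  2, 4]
A Jordan chain for λ = 6 of length 2:
v_1 = (3, 0, 3, -6)ᵀ
v_2 = (1, 0, 0, 0)ᵀ

Let N = A − (6)·I. We want v_2 with N^2 v_2 = 0 but N^1 v_2 ≠ 0; then v_{j-1} := N · v_j for j = 2, …, 2.

Pick v_2 = (1, 0, 0, 0)ᵀ.
Then v_1 = N · v_2 = (3, 0, 3, -6)ᵀ.

Sanity check: (A − (6)·I) v_1 = (0, 0, 0, 0)ᵀ = 0. ✓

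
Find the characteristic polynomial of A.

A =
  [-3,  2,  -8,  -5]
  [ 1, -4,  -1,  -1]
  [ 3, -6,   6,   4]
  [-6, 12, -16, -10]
x^4 + 11*x^3 + 42*x^2 + 68*x + 40

Expanding det(x·I − A) (e.g. by cofactor expansion or by noting that A is similar to its Jordan form J, which has the same characteristic polynomial as A) gives
  χ_A(x) = x^4 + 11*x^3 + 42*x^2 + 68*x + 40
which factors as (x + 2)^3*(x + 5). The eigenvalues (with algebraic multiplicities) are λ = -5 with multiplicity 1, λ = -2 with multiplicity 3.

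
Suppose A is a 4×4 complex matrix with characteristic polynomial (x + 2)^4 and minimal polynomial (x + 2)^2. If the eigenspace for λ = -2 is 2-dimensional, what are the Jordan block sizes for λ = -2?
Block sizes for λ = -2: [2, 2]

Step 1 — from the characteristic polynomial, algebraic multiplicity of λ = -2 is 4. From dim ker(A − (-2)·I) = 2, there are exactly 2 Jordan blocks for λ = -2.
Step 2 — from the minimal polynomial, the factor (x + 2)^2 tells us the largest block for λ = -2 has size 2.
Step 3 — with total size 4, 2 blocks, and largest block 2, the block sizes (in nonincreasing order) are [2, 2].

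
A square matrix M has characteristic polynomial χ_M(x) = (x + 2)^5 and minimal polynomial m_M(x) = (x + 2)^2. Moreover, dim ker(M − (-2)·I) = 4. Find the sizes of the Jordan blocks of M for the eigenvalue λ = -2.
Block sizes for λ = -2: [2, 1, 1, 1]

Step 1 — from the characteristic polynomial, algebraic multiplicity of λ = -2 is 5. From dim ker(M − (-2)·I) = 4, there are exactly 4 Jordan blocks for λ = -2.
Step 2 — from the minimal polynomial, the factor (x + 2)^2 tells us the largest block for λ = -2 has size 2.
Step 3 — with total size 5, 4 blocks, and largest block 2, the block sizes (in nonincreasing order) are [2, 1, 1, 1].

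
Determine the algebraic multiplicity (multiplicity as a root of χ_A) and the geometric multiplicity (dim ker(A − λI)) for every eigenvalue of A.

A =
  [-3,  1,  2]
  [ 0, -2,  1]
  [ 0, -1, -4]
λ = -3: alg = 3, geom = 1

Step 1 — factor the characteristic polynomial to read off the algebraic multiplicities:
  χ_A(x) = (x + 3)^3

Step 2 — compute geometric multiplicities via the rank-nullity identity g(λ) = n − rank(A − λI):
  rank(A − (-3)·I) = 2, so dim ker(A − (-3)·I) = n − 2 = 1

Summary:
  λ = -3: algebraic multiplicity = 3, geometric multiplicity = 1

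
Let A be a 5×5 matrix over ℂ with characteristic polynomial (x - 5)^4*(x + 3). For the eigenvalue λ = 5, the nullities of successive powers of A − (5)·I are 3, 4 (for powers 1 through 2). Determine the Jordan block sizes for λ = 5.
Block sizes for λ = 5: [2, 1, 1]

From the dimensions of kernels of powers, the number of Jordan blocks of size at least j is d_j − d_{j−1} where d_j = dim ker(N^j) (with d_0 = 0). Computing the differences gives [3, 1].
The number of blocks of size exactly k is (#blocks of size ≥ k) − (#blocks of size ≥ k + 1), so the partition is: 2 block(s) of size 1, 1 block(s) of size 2.
In nonincreasing order the block sizes are [2, 1, 1].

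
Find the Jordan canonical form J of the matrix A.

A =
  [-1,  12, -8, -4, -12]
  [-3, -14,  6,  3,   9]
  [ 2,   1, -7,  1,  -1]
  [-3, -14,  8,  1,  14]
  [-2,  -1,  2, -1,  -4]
J_2(-5) ⊕ J_2(-5) ⊕ J_1(-5)

The characteristic polynomial is
  det(x·I − A) = x^5 + 25*x^4 + 250*x^3 + 1250*x^2 + 3125*x + 3125 = (x + 5)^5

Eigenvalues and multiplicities (the geometric multiplicity of λ is n − rank(A − λI), which equals the number of Jordan blocks for λ):
  λ = -5: algebraic multiplicity = 5, geometric multiplicity = 3

Determining the block sizes for each eigenvalue:
  λ = -5: with am = 5 and gm = 3, the partition is not yet determined (e.g. several partitions of 5 into 3 parts exist). Let N = A − (-5)·I. Computing rank(N^1) = 2, rank(N^2) = 0; the number of blocks of size ≥ j is rank(N^{j−1}) − rank(N^j), giving [3, 2]. So we have 2 block(s) of size 2, 1 block(s) of size 1 → block sizes [2, 2, 1]

Assembling the blocks gives a Jordan form
J =
  [-5,  1,  0,  0,  0]
  [ 0, -5,  0,  0,  0]
  [ 0,  0, -5,  1,  0]
  [ 0,  0,  0, -5,  0]
  [ 0,  0,  0,  0, -5]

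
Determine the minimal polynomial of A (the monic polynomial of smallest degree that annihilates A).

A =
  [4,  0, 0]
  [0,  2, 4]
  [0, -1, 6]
x^2 - 8*x + 16

The characteristic polynomial is χ_A(x) = (x - 4)^3, so the eigenvalues are known. The minimal polynomial is
  m_A(x) = Π_λ (x − λ)^{k_λ}
where k_λ is the size of the *largest* Jordan block for λ (equivalently, the smallest k with (A − λI)^k v = 0 for every generalised eigenvector v of λ).

  λ = 4: largest Jordan block has size 2, contributing (x − 4)^2

So m_A(x) = (x - 4)^2 = x^2 - 8*x + 16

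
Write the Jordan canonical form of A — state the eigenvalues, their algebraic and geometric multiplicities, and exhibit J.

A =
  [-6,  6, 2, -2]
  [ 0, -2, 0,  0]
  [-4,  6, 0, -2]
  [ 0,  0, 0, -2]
J_1(-4) ⊕ J_1(-2) ⊕ J_1(-2) ⊕ J_1(-2)

The characteristic polynomial is
  det(x·I − A) = x^4 + 10*x^3 + 36*x^2 + 56*x + 32 = (x + 2)^3*(x + 4)

Eigenvalues and multiplicities (the geometric multiplicity of λ is n − rank(A − λI), which equals the number of Jordan blocks for λ):
  λ = -4: algebraic multiplicity = 1, geometric multiplicity = 1
  λ = -2: algebraic multiplicity = 3, geometric multiplicity = 3

Determining the block sizes for each eigenvalue:
  λ = -4: one block (gm = 1), so the single block has size am = 1 → block sizes [1]
  λ = -2: gm = am = 3, so every block has size 1 → block sizes [1, 1, 1]

Assembling the blocks gives a Jordan form
J =
  [-4,  0,  0,  0]
  [ 0, -2,  0,  0]
  [ 0,  0, -2,  0]
  [ 0,  0,  0, -2]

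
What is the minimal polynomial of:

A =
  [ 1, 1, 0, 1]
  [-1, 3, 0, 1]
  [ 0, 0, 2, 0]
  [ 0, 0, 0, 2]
x^2 - 4*x + 4

The characteristic polynomial is χ_A(x) = (x - 2)^4, so the eigenvalues are known. The minimal polynomial is
  m_A(x) = Π_λ (x − λ)^{k_λ}
where k_λ is the size of the *largest* Jordan block for λ (equivalently, the smallest k with (A − λI)^k v = 0 for every generalised eigenvector v of λ).

  λ = 2: largest Jordan block has size 2, contributing (x − 2)^2

So m_A(x) = (x - 2)^2 = x^2 - 4*x + 4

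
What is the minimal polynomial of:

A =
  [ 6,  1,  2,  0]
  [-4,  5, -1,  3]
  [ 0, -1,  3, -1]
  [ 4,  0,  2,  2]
x^3 - 12*x^2 + 48*x - 64

The characteristic polynomial is χ_A(x) = (x - 4)^4, so the eigenvalues are known. The minimal polynomial is
  m_A(x) = Π_λ (x − λ)^{k_λ}
where k_λ is the size of the *largest* Jordan block for λ (equivalently, the smallest k with (A − λI)^k v = 0 for every generalised eigenvector v of λ).

  λ = 4: largest Jordan block has size 3, contributing (x − 4)^3

So m_A(x) = (x - 4)^3 = x^3 - 12*x^2 + 48*x - 64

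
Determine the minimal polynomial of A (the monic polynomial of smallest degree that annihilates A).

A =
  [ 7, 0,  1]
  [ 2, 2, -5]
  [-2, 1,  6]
x^3 - 15*x^2 + 75*x - 125

The characteristic polynomial is χ_A(x) = (x - 5)^3, so the eigenvalues are known. The minimal polynomial is
  m_A(x) = Π_λ (x − λ)^{k_λ}
where k_λ is the size of the *largest* Jordan block for λ (equivalently, the smallest k with (A − λI)^k v = 0 for every generalised eigenvector v of λ).

  λ = 5: largest Jordan block has size 3, contributing (x − 5)^3

So m_A(x) = (x - 5)^3 = x^3 - 15*x^2 + 75*x - 125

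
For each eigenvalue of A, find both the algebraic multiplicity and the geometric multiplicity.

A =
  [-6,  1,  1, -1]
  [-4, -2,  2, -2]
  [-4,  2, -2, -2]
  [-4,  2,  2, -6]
λ = -4: alg = 4, geom = 3

Step 1 — factor the characteristic polynomial to read off the algebraic multiplicities:
  χ_A(x) = (x + 4)^4

Step 2 — compute geometric multiplicities via the rank-nullity identity g(λ) = n − rank(A − λI):
  rank(A − (-4)·I) = 1, so dim ker(A − (-4)·I) = n − 1 = 3

Summary:
  λ = -4: algebraic multiplicity = 4, geometric multiplicity = 3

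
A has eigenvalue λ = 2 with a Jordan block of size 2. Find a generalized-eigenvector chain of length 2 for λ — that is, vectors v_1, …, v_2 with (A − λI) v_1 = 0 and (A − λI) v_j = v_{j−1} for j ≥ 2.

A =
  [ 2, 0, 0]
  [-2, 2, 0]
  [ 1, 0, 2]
A Jordan chain for λ = 2 of length 2:
v_1 = (0, -2, 1)ᵀ
v_2 = (1, 0, 0)ᵀ

Let N = A − (2)·I. We want v_2 with N^2 v_2 = 0 but N^1 v_2 ≠ 0; then v_{j-1} := N · v_j for j = 2, …, 2.

Pick v_2 = (1, 0, 0)ᵀ.
Then v_1 = N · v_2 = (0, -2, 1)ᵀ.

Sanity check: (A − (2)·I) v_1 = (0, 0, 0)ᵀ = 0. ✓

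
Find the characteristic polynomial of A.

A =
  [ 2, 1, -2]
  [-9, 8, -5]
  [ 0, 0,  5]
x^3 - 15*x^2 + 75*x - 125

Expanding det(x·I − A) (e.g. by cofactor expansion or by noting that A is similar to its Jordan form J, which has the same characteristic polynomial as A) gives
  χ_A(x) = x^3 - 15*x^2 + 75*x - 125
which factors as (x - 5)^3. The eigenvalues (with algebraic multiplicities) are λ = 5 with multiplicity 3.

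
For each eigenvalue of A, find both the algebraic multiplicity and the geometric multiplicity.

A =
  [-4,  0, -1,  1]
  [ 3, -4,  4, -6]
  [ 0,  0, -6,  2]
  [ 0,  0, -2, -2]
λ = -4: alg = 4, geom = 2

Step 1 — factor the characteristic polynomial to read off the algebraic multiplicities:
  χ_A(x) = (x + 4)^4

Step 2 — compute geometric multiplicities via the rank-nullity identity g(λ) = n − rank(A − λI):
  rank(A − (-4)·I) = 2, so dim ker(A − (-4)·I) = n − 2 = 2

Summary:
  λ = -4: algebraic multiplicity = 4, geometric multiplicity = 2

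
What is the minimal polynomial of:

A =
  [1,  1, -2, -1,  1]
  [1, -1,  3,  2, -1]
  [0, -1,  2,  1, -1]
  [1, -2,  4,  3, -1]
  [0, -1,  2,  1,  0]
x^3 - 3*x^2 + 3*x - 1

The characteristic polynomial is χ_A(x) = (x - 1)^5, so the eigenvalues are known. The minimal polynomial is
  m_A(x) = Π_λ (x − λ)^{k_λ}
where k_λ is the size of the *largest* Jordan block for λ (equivalently, the smallest k with (A − λI)^k v = 0 for every generalised eigenvector v of λ).

  λ = 1: largest Jordan block has size 3, contributing (x − 1)^3

So m_A(x) = (x - 1)^3 = x^3 - 3*x^2 + 3*x - 1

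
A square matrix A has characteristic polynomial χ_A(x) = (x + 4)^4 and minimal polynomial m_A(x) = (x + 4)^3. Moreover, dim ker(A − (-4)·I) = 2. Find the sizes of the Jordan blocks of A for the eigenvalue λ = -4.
Block sizes for λ = -4: [3, 1]

Step 1 — from the characteristic polynomial, algebraic multiplicity of λ = -4 is 4. From dim ker(A − (-4)·I) = 2, there are exactly 2 Jordan blocks for λ = -4.
Step 2 — from the minimal polynomial, the factor (x + 4)^3 tells us the largest block for λ = -4 has size 3.
Step 3 — with total size 4, 2 blocks, and largest block 3, the block sizes (in nonincreasing order) are [3, 1].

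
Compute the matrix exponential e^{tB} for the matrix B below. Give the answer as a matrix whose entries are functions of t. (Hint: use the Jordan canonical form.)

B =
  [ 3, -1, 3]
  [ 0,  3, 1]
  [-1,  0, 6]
e^{tB} =
  [-t^2*exp(4*t) - t*exp(4*t) + exp(4*t), t^2*exp(4*t) - t*exp(4*t), t^2*exp(4*t) + 3*t*exp(4*t)]
  [-t^2*exp(4*t)/2, t^2*exp(4*t)/2 - t*exp(4*t) + exp(4*t), t^2*exp(4*t)/2 + t*exp(4*t)]
  [-t^2*exp(4*t)/2 - t*exp(4*t), t^2*exp(4*t)/2, t^2*exp(4*t)/2 + 2*t*exp(4*t) + exp(4*t)]

Strategy: write B = P · J · P⁻¹ where J is a Jordan canonical form, so e^{tB} = P · e^{tJ} · P⁻¹, and e^{tJ} can be computed block-by-block.

B has Jordan form
J =
  [4, 1, 0]
  [0, 4, 1]
  [0, 0, 4]
(up to reordering of blocks).

Per-block formulas:
  For a 3×3 Jordan block J_3(4): exp(t · J_3(4)) = e^(4t)·(I + t·N + (t^2/2)·N^2), where N is the 3×3 nilpotent shift.

After assembling e^{tJ} and conjugating by P, we get:

e^{tB} =
  [-t^2*exp(4*t) - t*exp(4*t) + exp(4*t), t^2*exp(4*t) - t*exp(4*t), t^2*exp(4*t) + 3*t*exp(4*t)]
  [-t^2*exp(4*t)/2, t^2*exp(4*t)/2 - t*exp(4*t) + exp(4*t), t^2*exp(4*t)/2 + t*exp(4*t)]
  [-t^2*exp(4*t)/2 - t*exp(4*t), t^2*exp(4*t)/2, t^2*exp(4*t)/2 + 2*t*exp(4*t) + exp(4*t)]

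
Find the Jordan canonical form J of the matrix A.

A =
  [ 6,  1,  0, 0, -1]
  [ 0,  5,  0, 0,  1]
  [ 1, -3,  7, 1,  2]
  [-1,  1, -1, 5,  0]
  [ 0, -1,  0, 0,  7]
J_2(6) ⊕ J_2(6) ⊕ J_1(6)

The characteristic polynomial is
  det(x·I − A) = x^5 - 30*x^4 + 360*x^3 - 2160*x^2 + 6480*x - 7776 = (x - 6)^5

Eigenvalues and multiplicities (the geometric multiplicity of λ is n − rank(A − λI), which equals the number of Jordan blocks for λ):
  λ = 6: algebraic multiplicity = 5, geometric multiplicity = 3

Determining the block sizes for each eigenvalue:
  λ = 6: with am = 5 and gm = 3, the partition is not yet determined (e.g. several partitions of 5 into 3 parts exist). Let N = A − (6)·I. Computing rank(N^1) = 2, rank(N^2) = 0; the number of blocks of size ≥ j is rank(N^{j−1}) − rank(N^j), giving [3, 2]. So we have 2 block(s) of size 2, 1 block(s) of size 1 → block sizes [2, 2, 1]

Assembling the blocks gives a Jordan form
J =
  [6, 1, 0, 0, 0]
  [0, 6, 0, 0, 0]
  [0, 0, 6, 1, 0]
  [0, 0, 0, 6, 0]
  [0, 0, 0, 0, 6]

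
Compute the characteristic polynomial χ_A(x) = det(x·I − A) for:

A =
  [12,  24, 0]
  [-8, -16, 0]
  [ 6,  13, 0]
x^3 + 4*x^2

Expanding det(x·I − A) (e.g. by cofactor expansion or by noting that A is similar to its Jordan form J, which has the same characteristic polynomial as A) gives
  χ_A(x) = x^3 + 4*x^2
which factors as x^2*(x + 4). The eigenvalues (with algebraic multiplicities) are λ = -4 with multiplicity 1, λ = 0 with multiplicity 2.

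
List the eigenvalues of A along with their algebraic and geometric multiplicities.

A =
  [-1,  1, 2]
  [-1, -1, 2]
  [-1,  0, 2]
λ = 0: alg = 3, geom = 1

Step 1 — factor the characteristic polynomial to read off the algebraic multiplicities:
  χ_A(x) = x^3

Step 2 — compute geometric multiplicities via the rank-nullity identity g(λ) = n − rank(A − λI):
  rank(A − (0)·I) = 2, so dim ker(A − (0)·I) = n − 2 = 1

Summary:
  λ = 0: algebraic multiplicity = 3, geometric multiplicity = 1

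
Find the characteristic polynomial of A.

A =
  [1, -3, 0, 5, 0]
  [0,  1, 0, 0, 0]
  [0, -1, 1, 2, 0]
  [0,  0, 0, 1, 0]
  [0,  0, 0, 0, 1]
x^5 - 5*x^4 + 10*x^3 - 10*x^2 + 5*x - 1

Expanding det(x·I − A) (e.g. by cofactor expansion or by noting that A is similar to its Jordan form J, which has the same characteristic polynomial as A) gives
  χ_A(x) = x^5 - 5*x^4 + 10*x^3 - 10*x^2 + 5*x - 1
which factors as (x - 1)^5. The eigenvalues (with algebraic multiplicities) are λ = 1 with multiplicity 5.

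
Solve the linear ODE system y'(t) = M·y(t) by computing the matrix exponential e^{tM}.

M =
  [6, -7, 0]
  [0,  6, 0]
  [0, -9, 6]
e^{tM} =
  [exp(6*t), -7*t*exp(6*t), 0]
  [0, exp(6*t), 0]
  [0, -9*t*exp(6*t), exp(6*t)]

Strategy: write M = P · J · P⁻¹ where J is a Jordan canonical form, so e^{tM} = P · e^{tJ} · P⁻¹, and e^{tJ} can be computed block-by-block.

M has Jordan form
J =
  [6, 1, 0]
  [0, 6, 0]
  [0, 0, 6]
(up to reordering of blocks).

Per-block formulas:
  For a 2×2 Jordan block J_2(6): exp(t · J_2(6)) = e^(6t)·(I + t·N), where N is the 2×2 nilpotent shift.
  For a 1×1 block at λ = 6: exp(t · [6]) = [e^(6t)].

After assembling e^{tJ} and conjugating by P, we get:

e^{tM} =
  [exp(6*t), -7*t*exp(6*t), 0]
  [0, exp(6*t), 0]
  [0, -9*t*exp(6*t), exp(6*t)]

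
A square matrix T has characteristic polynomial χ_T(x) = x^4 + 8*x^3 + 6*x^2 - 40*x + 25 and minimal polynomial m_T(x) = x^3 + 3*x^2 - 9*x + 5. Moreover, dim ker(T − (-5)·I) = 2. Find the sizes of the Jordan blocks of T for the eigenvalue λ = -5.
Block sizes for λ = -5: [1, 1]

Step 1 — from the characteristic polynomial, algebraic multiplicity of λ = -5 is 2. From dim ker(T − (-5)·I) = 2, there are exactly 2 Jordan blocks for λ = -5.
Step 2 — from the minimal polynomial, the factor (x + 5) tells us the largest block for λ = -5 has size 1.
Step 3 — with total size 2, 2 blocks, and largest block 1, the block sizes (in nonincreasing order) are [1, 1].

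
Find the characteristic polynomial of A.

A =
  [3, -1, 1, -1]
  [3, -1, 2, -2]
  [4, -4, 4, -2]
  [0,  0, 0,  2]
x^4 - 8*x^3 + 24*x^2 - 32*x + 16

Expanding det(x·I − A) (e.g. by cofactor expansion or by noting that A is similar to its Jordan form J, which has the same characteristic polynomial as A) gives
  χ_A(x) = x^4 - 8*x^3 + 24*x^2 - 32*x + 16
which factors as (x - 2)^4. The eigenvalues (with algebraic multiplicities) are λ = 2 with multiplicity 4.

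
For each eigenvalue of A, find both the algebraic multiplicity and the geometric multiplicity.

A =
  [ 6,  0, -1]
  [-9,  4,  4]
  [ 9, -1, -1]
λ = 3: alg = 3, geom = 1

Step 1 — factor the characteristic polynomial to read off the algebraic multiplicities:
  χ_A(x) = (x - 3)^3

Step 2 — compute geometric multiplicities via the rank-nullity identity g(λ) = n − rank(A − λI):
  rank(A − (3)·I) = 2, so dim ker(A − (3)·I) = n − 2 = 1

Summary:
  λ = 3: algebraic multiplicity = 3, geometric multiplicity = 1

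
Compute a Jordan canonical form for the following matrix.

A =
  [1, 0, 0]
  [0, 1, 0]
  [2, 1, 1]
J_2(1) ⊕ J_1(1)

The characteristic polynomial is
  det(x·I − A) = x^3 - 3*x^2 + 3*x - 1 = (x - 1)^3

Eigenvalues and multiplicities (the geometric multiplicity of λ is n − rank(A − λI), which equals the number of Jordan blocks for λ):
  λ = 1: algebraic multiplicity = 3, geometric multiplicity = 2

Determining the block sizes for each eigenvalue:
  λ = 1: 2 blocks summing to 3 forces exactly one block of size 2 and the rest size 1 → block sizes [2, 1]

Assembling the blocks gives a Jordan form
J =
  [1, 1, 0]
  [0, 1, 0]
  [0, 0, 1]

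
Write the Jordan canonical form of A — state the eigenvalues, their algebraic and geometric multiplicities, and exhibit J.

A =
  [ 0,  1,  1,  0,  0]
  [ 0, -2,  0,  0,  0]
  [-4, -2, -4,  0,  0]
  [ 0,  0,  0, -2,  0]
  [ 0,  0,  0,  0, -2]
J_2(-2) ⊕ J_1(-2) ⊕ J_1(-2) ⊕ J_1(-2)

The characteristic polynomial is
  det(x·I − A) = x^5 + 10*x^4 + 40*x^3 + 80*x^2 + 80*x + 32 = (x + 2)^5

Eigenvalues and multiplicities (the geometric multiplicity of λ is n − rank(A − λI), which equals the number of Jordan blocks for λ):
  λ = -2: algebraic multiplicity = 5, geometric multiplicity = 4

Determining the block sizes for each eigenvalue:
  λ = -2: 4 blocks summing to 5 forces exactly one block of size 2 and the rest size 1 → block sizes [2, 1, 1, 1]

Assembling the blocks gives a Jordan form
J =
  [-2,  1,  0,  0,  0]
  [ 0, -2,  0,  0,  0]
  [ 0,  0, -2,  0,  0]
  [ 0,  0,  0, -2,  0]
  [ 0,  0,  0,  0, -2]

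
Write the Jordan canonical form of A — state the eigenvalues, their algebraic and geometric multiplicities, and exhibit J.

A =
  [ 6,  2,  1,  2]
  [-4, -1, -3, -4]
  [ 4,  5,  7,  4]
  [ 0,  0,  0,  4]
J_3(4) ⊕ J_1(4)

The characteristic polynomial is
  det(x·I − A) = x^4 - 16*x^3 + 96*x^2 - 256*x + 256 = (x - 4)^4

Eigenvalues and multiplicities (the geometric multiplicity of λ is n − rank(A − λI), which equals the number of Jordan blocks for λ):
  λ = 4: algebraic multiplicity = 4, geometric multiplicity = 2

Determining the block sizes for each eigenvalue:
  λ = 4: with am = 4 and gm = 2, the partition is not yet determined (e.g. several partitions of 4 into 2 parts exist). Let N = A − (4)·I. Computing rank(N^1) = 2, rank(N^2) = 1, rank(N^3) = 0; the number of blocks of size ≥ j is rank(N^{j−1}) − rank(N^j), giving [2, 1, 1]. So we have 1 block(s) of size 3, 1 block(s) of size 1 → block sizes [3, 1]

Assembling the blocks gives a Jordan form
J =
  [4, 1, 0, 0]
  [0, 4, 1, 0]
  [0, 0, 4, 0]
  [0, 0, 0, 4]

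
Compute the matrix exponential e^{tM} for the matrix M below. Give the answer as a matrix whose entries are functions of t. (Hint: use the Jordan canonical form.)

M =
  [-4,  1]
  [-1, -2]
e^{tM} =
  [-t*exp(-3*t) + exp(-3*t), t*exp(-3*t)]
  [-t*exp(-3*t), t*exp(-3*t) + exp(-3*t)]

Strategy: write M = P · J · P⁻¹ where J is a Jordan canonical form, so e^{tM} = P · e^{tJ} · P⁻¹, and e^{tJ} can be computed block-by-block.

M has Jordan form
J =
  [-3,  1]
  [ 0, -3]
(up to reordering of blocks).

Per-block formulas:
  For a 2×2 Jordan block J_2(-3): exp(t · J_2(-3)) = e^(-3t)·(I + t·N), where N is the 2×2 nilpotent shift.

After assembling e^{tJ} and conjugating by P, we get:

e^{tM} =
  [-t*exp(-3*t) + exp(-3*t), t*exp(-3*t)]
  [-t*exp(-3*t), t*exp(-3*t) + exp(-3*t)]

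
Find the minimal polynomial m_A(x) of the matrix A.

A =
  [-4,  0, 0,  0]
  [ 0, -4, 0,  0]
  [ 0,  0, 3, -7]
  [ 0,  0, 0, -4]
x^2 + x - 12

The characteristic polynomial is χ_A(x) = (x - 3)*(x + 4)^3, so the eigenvalues are known. The minimal polynomial is
  m_A(x) = Π_λ (x − λ)^{k_λ}
where k_λ is the size of the *largest* Jordan block for λ (equivalently, the smallest k with (A − λI)^k v = 0 for every generalised eigenvector v of λ).

  λ = -4: largest Jordan block has size 1, contributing (x + 4)
  λ = 3: largest Jordan block has size 1, contributing (x − 3)

So m_A(x) = (x - 3)*(x + 4) = x^2 + x - 12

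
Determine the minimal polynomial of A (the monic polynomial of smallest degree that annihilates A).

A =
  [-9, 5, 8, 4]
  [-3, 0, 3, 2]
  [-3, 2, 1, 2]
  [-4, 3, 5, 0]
x^3 + 6*x^2 + 12*x + 8

The characteristic polynomial is χ_A(x) = (x + 2)^4, so the eigenvalues are known. The minimal polynomial is
  m_A(x) = Π_λ (x − λ)^{k_λ}
where k_λ is the size of the *largest* Jordan block for λ (equivalently, the smallest k with (A − λI)^k v = 0 for every generalised eigenvector v of λ).

  λ = -2: largest Jordan block has size 3, contributing (x + 2)^3

So m_A(x) = (x + 2)^3 = x^3 + 6*x^2 + 12*x + 8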